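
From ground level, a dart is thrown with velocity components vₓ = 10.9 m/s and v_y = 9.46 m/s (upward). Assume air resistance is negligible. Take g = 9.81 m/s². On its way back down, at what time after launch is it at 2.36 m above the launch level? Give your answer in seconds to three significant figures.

Require v_y0 t − ½ g t² = 2.36, i.e. 4.905 t² − 9.460 t + 2.36 = 0.
t = [9.460 ± √(9.460² − 2·9.81·2.36)] / 9.81 = (9.460 ± 6.572) / 9.81, so t = 0.2944 s or t = 1.634 s.
The descending-branch root is 1.634 s.

1.63 s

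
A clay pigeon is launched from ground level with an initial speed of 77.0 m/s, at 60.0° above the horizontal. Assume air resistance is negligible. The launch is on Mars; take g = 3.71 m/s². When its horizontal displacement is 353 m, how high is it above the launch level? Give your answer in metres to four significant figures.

455.5 m

Components: vₓ = 77.00 cos 60.0° = 38.50 m/s, v_y0 = 77.00 sin 60.0° = 66.68 m/s.
x = vₓ t ⇒ t = 353/38.50 = 9.169 s.
Height: y = v_y0 t − ½ g t² = 66.68 × 9.169 − 1.855 × 9.169² = 611.4 − 155.9 = 455.5 m.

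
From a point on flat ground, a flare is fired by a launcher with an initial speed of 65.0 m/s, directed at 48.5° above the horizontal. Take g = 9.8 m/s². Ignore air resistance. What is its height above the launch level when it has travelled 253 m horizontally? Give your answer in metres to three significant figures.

vₓ = 65.00 cos 48.5° = 43.07 m/s; v_y0 = 65.00 sin 48.5° = 48.68 m/s.
At x = 253 m, t = x/vₓ = 253/43.07 = 5.874 s.
Height: y = v_y0 t − ½ g t² = 48.68 × 5.874 − 4.900 × 5.874² = 286.0 − 169.1 = 116.9 m.

117 m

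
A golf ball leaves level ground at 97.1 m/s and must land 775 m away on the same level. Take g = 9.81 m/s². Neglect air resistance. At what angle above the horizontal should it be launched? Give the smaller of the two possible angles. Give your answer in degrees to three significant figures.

R = v₀² sin 2θ / g gives sin 2θ = gR/v₀² = 9.81·775/97.1² = 0.8064.
2θ = 53.74° or 180° − 53.74° = 126.3°, so θ = 26.87° or 63.13°.
The smaller angle is 26.87°.

26.9°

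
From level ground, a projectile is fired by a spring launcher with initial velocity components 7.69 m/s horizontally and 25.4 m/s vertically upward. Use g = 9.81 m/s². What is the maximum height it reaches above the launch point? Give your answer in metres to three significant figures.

Maximum height: H = v_y0² / (2g) = 25.40² / (2 × 9.81) = 32.88 m.

32.9 m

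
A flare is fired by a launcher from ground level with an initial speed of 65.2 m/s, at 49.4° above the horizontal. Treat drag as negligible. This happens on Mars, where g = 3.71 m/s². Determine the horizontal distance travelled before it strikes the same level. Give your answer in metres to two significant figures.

vₓ = 65.20 cos 49.4° = 42.43 m/s; v_y0 = 65.20 sin 49.4° = 49.50 m/s.
Time aloft: T = 2 v_y0 / g = 2 × 49.50 / 3.71 = 26.69 s.
Horizontal distance R = vₓ T = 42.43 × 26.69 = 1132 m.

1100 m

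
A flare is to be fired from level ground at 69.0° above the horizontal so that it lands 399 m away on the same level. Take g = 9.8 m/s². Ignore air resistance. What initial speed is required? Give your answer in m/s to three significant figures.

On level ground R = v₀² sin 2θ / g ⇒ v₀ = √(gR / sin 2θ).
v₀ = √(9.80 × 399 / sin 138.0°) = √(3910 / 0.6691) = √5843.7 = 76.44 m/s.

76.4 m/s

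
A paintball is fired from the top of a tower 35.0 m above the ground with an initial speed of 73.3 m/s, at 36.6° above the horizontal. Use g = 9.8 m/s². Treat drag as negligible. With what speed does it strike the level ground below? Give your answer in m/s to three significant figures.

77.8 m/s

Resolve: vₓ = 73.30 cos 36.6° = 58.85 m/s and v_y0 = 73.30 sin 36.6° = 43.70 m/s.
The projectile lands when y = 35.0 + (43.70) t − ½·9.80·t² = 0. Positive root: t = (43.70 + √(43.70² + 2·9.80·35.0)) / 9.80 = (43.70 + 50.95) / 9.80 = 9.659 s.
Vertical velocity at impact: v_y = v_y0 − g t = 43.70 − 9.80 × 9.659 = −50.95 m/s.
Speed: |v| = √(vₓ² + v_y²) = √(58.85² + 50.95²) = 77.84 m/s.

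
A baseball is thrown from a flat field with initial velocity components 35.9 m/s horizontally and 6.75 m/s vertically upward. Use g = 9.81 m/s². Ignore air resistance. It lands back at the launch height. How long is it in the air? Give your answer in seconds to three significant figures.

It returns to y = 0 when t = 2 v_y0 / g = 2(6.750)/9.81 = 1.376 s.

1.38 s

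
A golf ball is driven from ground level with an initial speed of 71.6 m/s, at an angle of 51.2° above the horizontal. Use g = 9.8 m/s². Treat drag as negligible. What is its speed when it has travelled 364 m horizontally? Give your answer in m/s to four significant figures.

vₓ = 71.60 cos 51.2° = 44.86 m/s; v_y0 = 71.60 sin 51.2° = 55.80 m/s.
Time to reach x = 364 m: t = x/vₓ = 364/44.86 = 8.113 s.
Vertical velocity there: v_y = v_y0 − g t = 55.80 − 9.80 × 8.113 = −23.71 m/s.
Speed: √(vₓ² + v_y²) = √(44.86² + 23.71²) = 50.74 m/s.

50.74 m/s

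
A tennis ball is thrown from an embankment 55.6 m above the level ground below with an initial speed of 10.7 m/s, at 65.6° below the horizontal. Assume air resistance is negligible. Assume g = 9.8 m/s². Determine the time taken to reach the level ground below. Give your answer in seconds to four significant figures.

2.518 s

vₓ = 10.70 cos 65.6° = 4.420 m/s; v_y0 = −9.744 m/s (downward).
With up positive and y = 0 at the ground: y(t) = 55.6 + (−9.744) t − 4.900 t². Setting y = 0 and taking the positive root: t = [−9.744 + √(9.744² + 2·9.80·55.6)] / 9.80 = (−9.744 + 34.42) / 9.80 = 2.518 s.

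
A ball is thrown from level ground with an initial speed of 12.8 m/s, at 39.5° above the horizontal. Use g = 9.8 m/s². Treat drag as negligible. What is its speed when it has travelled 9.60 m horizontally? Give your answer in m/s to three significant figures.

Horizontal component vₓ = 12.80 cos 39.5° = 9.877 m/s; vertical v_y0 = 12.80 sin 39.5° = 8.142 m/s.
Time to reach x = 9.60 m: t = x/vₓ = 9.60/9.877 = 0.9720 s.
Vertical velocity there: v_y = v_y0 − g t = 8.142 − 9.80 × 0.9720 = −1.384 m/s.
Speed: √(vₓ² + v_y²) = √(9.877² + 1.384²) = 9.973 m/s.

9.97 m/s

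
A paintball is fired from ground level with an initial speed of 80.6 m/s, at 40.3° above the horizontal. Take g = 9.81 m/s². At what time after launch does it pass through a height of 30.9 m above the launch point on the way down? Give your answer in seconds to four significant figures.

9.998 s

Horizontal component vₓ = 80.60 cos 40.3° = 61.47 m/s; vertical v_y0 = 80.60 sin 40.3° = 52.13 m/s.
Height y(t) = 52.13 t − 4.905 t² = 30.9 gives 4.905 t² − 52.13 t + 30.9 = 0.
Quadratic formula: t = (52.13 ± √2111.4) / 9.81 = (52.13 ± 45.95) / 9.81 → t = 0.6301 s or 9.998 s.
The descending-branch root is 9.998 s.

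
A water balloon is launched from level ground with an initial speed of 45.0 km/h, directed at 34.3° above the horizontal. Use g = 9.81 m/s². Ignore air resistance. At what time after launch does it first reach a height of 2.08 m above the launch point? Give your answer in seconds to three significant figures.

0.415 s

Convert: 45.0 km/h = 45.0/3.6 = 12.50 m/s.
Horizontal component vₓ = 12.50 cos 34.3° = 10.33 m/s; vertical v_y0 = 12.50 sin 34.3° = 7.044 m/s.
Height y(t) = 7.044 t − 4.905 t² = 2.08 gives 4.905 t² − 7.044 t + 2.08 = 0.
t = [7.044 ± √(7.044² − 2·9.81·2.08)] / 9.81 = (7.044 ± 2.968) / 9.81, so t = 0.4155 s or t = 1.021 s.
The first (ascending) time is 0.4155 s.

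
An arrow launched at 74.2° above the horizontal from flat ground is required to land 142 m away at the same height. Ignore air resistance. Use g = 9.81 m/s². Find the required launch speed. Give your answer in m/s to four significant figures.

Level-ground range: R = v₀² sin(2θ)/g, so v₀ = √(gR / sin 2θ).
v₀ = √(9.81 × 142 / sin 148.4°) = √(1393 / 0.5240) = √2658.5 = 51.56 m/s.

51.56 m/s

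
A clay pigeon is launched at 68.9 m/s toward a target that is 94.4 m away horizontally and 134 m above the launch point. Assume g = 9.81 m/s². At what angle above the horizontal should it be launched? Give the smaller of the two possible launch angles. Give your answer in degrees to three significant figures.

61.6°

Trajectory: y = x tanθ − g x² (1 + tan²θ)/(2v₀²). With x = 94.4, y = 134, v₀ = 68.9, g = 9.81:
9.208 tan²θ − 94.4 tanθ + (143.2) = 0.
tanθ = [94.4 ± √(94.4² − 4 × 9.208 × (143.2))] / (2 × 9.208) = (94.4 ± 60.31) / 18.42, giving tanθ = 1.851 or 8.401.
θ = 61.62° or 83.21°; the smaller is 61.62°.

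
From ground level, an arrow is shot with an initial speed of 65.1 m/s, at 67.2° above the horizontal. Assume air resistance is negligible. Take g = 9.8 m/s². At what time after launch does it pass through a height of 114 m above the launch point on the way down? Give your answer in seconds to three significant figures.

9.90 s

vₓ = 65.10 cos 67.2° = 25.23 m/s; v_y0 = 65.10 sin 67.2° = 60.01 m/s.
Require v_y0 t − ½ g t² = 114, i.e. 4.900 t² − 60.01 t + 114 = 0.
t = [60.01 ± √(60.01² − 2·9.80·114)] / 9.80 = (60.01 ± 36.98) / 9.80, so t = 2.351 s or t = 9.897 s.
The descending-branch root is 9.897 s.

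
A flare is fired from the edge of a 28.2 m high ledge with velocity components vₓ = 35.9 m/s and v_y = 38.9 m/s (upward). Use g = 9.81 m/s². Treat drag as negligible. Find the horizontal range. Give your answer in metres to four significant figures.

308.7 m

With up positive and y = 0 at the ground: y(t) = 28.2 + (38.90) t − 4.905 t². Setting y = 0 and taking the positive root: t = [38.90 + √(38.90² + 2·9.81·28.2)] / 9.81 = (38.90 + 45.46) / 9.81 = 8.599 s.
Horizontal distance: R = vₓ t = 35.90 × 8.599 = 308.7 m.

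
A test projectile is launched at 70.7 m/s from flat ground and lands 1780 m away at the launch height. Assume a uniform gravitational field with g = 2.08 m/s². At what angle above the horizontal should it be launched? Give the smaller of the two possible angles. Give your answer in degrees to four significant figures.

23.90°

R = v₀² sin 2θ / g gives sin 2θ = gR/v₀² = 2.08·1780/70.7² = 0.7407.
2θ = 47.79° or 180° − 47.79° = 132.2°, so θ = 23.90° or 66.10°.
The smaller angle is 23.90°.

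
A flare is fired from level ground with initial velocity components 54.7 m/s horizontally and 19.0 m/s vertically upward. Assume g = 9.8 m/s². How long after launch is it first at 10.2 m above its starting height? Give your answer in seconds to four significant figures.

Height y(t) = 19.00 t − 4.900 t² = 10.2 gives 4.900 t² − 19.00 t + 10.2 = 0.
t = [19.00 ± √(19.00² − 2·9.80·10.2)] / 9.80 = (19.00 ± 12.69) / 9.80, so t = 0.6437 s or t = 3.234 s.
The first (ascending) time is 0.6437 s.

0.6437 s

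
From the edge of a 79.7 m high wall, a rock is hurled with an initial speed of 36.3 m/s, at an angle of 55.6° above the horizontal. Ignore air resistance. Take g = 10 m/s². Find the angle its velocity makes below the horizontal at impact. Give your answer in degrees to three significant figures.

Components: vₓ = 36.30 cos 55.6° = 20.51 m/s, v_y0 = 36.30 sin 55.6° = 29.95 m/s.
Vertical motion (up positive, ground at y = 0): 5.000 t² − (29.95) t − 79.7 = 0, so t = (29.95 + √(29.95² + 2·10.0·79.7)) / 10.0 = (29.95 + 49.91) / 10.0 = 7.986 s.
At impact: v_y = v_y0 − g t = −49.91 m/s; vₓ = 20.51 m/s.
Angle below horizontal: arctan(|v_y|/vₓ) = arctan(49.91/20.51) = 67.66°.

67.7°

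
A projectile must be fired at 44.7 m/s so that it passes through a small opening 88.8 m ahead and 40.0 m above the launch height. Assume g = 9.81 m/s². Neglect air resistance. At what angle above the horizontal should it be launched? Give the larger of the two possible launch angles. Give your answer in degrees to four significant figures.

75.16°

Trajectory: y = x tanθ − g x² (1 + tan²θ)/(2v₀²). With x = 88.8, y = 40.0, v₀ = 44.7, g = 9.81:
19.36 tan²θ − 88.8 tanθ + (59.36) = 0.
tanθ = [88.8 ± √(88.8² − 4 × 19.36 × (59.36))] / (2 × 19.36) = (88.8 ± 57.35) / 38.72, giving tanθ = 0.8123 or 3.775.
θ = 39.09° or 75.16°; the larger is 75.16°.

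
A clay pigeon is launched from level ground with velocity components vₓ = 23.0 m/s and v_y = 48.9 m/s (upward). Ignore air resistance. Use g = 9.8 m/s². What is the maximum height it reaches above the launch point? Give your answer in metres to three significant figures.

122 m

Peak height H = v_y0² / (2g) = 2391.2 / 19.60 = 122.0 m.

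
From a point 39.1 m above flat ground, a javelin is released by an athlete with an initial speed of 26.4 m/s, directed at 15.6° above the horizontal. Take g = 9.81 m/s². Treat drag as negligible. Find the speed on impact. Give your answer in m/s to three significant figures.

38.3 m/s

vₓ = 26.40 cos 15.6° = 25.43 m/s; v_y0 = 26.40 sin 15.6° = 7.099 m/s.
The projectile lands when y = 39.1 + (7.099) t − ½·9.81·t² = 0. Positive root: t = (7.099 + √(7.099² + 2·9.81·39.1)) / 9.81 = (7.099 + 28.59) / 9.81 = 3.638 s.
Vertical velocity at impact: v_y = v_y0 − g t = 7.099 − 9.81 × 3.638 = −28.59 m/s.
Speed: |v| = √(vₓ² + v_y²) = √(25.43² + 28.59²) = 38.26 m/s.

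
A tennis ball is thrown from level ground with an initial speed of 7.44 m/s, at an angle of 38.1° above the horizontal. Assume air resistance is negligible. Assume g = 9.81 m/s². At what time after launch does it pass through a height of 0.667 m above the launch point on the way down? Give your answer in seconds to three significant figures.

Resolve: vₓ = 7.440 cos 38.1° = 5.855 m/s and v_y0 = 7.440 sin 38.1° = 4.591 m/s.
Require v_y0 t − ½ g t² = 0.667, i.e. 4.905 t² − 4.591 t + 0.667 = 0.
t = [4.591 ± √(4.591² − 2·9.81·0.667)] / 9.81 = (4.591 ± 2.826) / 9.81, so t = 0.1799 s or t = 0.7561 s.
The descending-branch root is 0.7561 s.

0.756 s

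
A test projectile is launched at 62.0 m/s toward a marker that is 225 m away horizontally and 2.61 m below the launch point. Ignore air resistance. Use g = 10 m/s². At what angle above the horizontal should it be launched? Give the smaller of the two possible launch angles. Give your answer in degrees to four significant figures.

Trajectory: y = x tanθ − g x² (1 + tan²θ)/(2v₀²). With x = 225, y = −2.61, v₀ = 62.0, g = 10.0:
65.85 tan²θ − 225 tanθ + (63.24) = 0.
tanθ = [225 ± √(225² − 4 × 65.85 × (63.24))] / (2 × 65.85) = (225 ± 184.3) / 131.7, giving tanθ = 0.3090 or 3.108.
θ = 17.17° or 72.16°; the smaller is 17.17°.

17.17°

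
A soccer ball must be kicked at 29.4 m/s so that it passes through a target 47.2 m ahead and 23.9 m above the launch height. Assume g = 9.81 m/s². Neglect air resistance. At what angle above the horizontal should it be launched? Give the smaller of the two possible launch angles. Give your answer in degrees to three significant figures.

47.6°

Trajectory: y = x tanθ − g x² (1 + tan²θ)/(2v₀²). With x = 47.2, y = 23.9, v₀ = 29.4, g = 9.81:
12.64 tan²θ − 47.2 tanθ + (36.54) = 0.
tanθ = [47.2 ± √(47.2² − 4 × 12.64 × (36.54))] / (2 × 12.64) = (47.2 ± 19.49) / 25.28, giving tanθ = 1.096 or 2.638.
θ = 47.62° or 69.24°; the smaller is 47.62°.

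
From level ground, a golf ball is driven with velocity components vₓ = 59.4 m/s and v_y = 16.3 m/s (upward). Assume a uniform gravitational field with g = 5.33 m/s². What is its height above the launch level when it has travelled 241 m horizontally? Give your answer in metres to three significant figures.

x = vₓ t ⇒ t = 241/59.40 = 4.057 s.
Height: y = v_y0 t − ½ g t² = 16.30 × 4.057 − 2.665 × 4.057² = 66.13 − 43.87 = 22.26 m.

22.3 m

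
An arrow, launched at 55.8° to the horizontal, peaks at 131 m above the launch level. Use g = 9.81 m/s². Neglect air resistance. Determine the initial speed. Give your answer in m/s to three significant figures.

At the peak v_y = 0, so v_y0 = √(2gH) = √(2 × 9.81 × 131) = 50.70 m/s.
v_y0 = v₀ sin θ ⇒ v₀ = 50.70 / sin 55.8° = 61.30 m/s.

61.3 m/s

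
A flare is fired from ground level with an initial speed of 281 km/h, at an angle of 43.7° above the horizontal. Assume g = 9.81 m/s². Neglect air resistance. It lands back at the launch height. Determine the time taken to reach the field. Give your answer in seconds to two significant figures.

11 s

Convert: 281 km/h = 281/3.6 = 78.06 m/s.
Components: vₓ = 78.06 cos 43.7° = 56.43 m/s, v_y0 = 78.06 sin 43.7° = 53.93 m/s.
Landing at launch height ⇒ T = 2 v_y0 / g = 2 × 53.93 / 9.81 = 10.99 s.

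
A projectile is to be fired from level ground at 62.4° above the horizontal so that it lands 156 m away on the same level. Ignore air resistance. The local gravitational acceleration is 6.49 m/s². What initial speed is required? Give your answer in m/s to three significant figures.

35.1 m/s

Level-ground range: R = v₀² sin(2θ)/g, so v₀ = √(gR / sin 2θ).
v₀ = √(6.49 × 156 / sin 124.8°) = √(1012 / 0.8211) = √1233.0 = 35.11 m/s.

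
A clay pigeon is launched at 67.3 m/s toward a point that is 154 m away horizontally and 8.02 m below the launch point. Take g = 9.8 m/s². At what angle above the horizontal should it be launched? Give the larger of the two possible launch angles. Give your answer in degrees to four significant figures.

80.36°

Trajectory: y = x tanθ − g x² (1 + tan²θ)/(2v₀²). With x = 154, y = −8.02, v₀ = 67.3, g = 9.80:
25.66 tan²θ − 154 tanθ + (17.64) = 0.
tanθ = [154 ± √(154² − 4 × 25.66 × (17.64))] / (2 × 25.66) = (154 ± 148.0) / 51.31, giving tanθ = 0.1168 or 5.885.
θ = 6.662° or 80.36°; the larger is 80.36°.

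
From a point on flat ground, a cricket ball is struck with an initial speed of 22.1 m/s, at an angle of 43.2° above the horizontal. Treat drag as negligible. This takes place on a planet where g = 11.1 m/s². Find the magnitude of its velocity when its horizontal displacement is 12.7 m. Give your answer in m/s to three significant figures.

Horizontal component vₓ = 22.10 cos 43.2° = 16.11 m/s; vertical v_y0 = 22.10 sin 43.2° = 15.13 m/s.
Time to reach x = 12.7 m: t = x/vₓ = 12.7/16.11 = 0.7883 s.
Vertical velocity there: v_y = v_y0 − g t = 15.13 − 11.1 × 0.7883 = 6.378 m/s.
Speed: √(vₓ² + v_y²) = √(16.11² + 6.378²) = 17.33 m/s.

17.3 m/s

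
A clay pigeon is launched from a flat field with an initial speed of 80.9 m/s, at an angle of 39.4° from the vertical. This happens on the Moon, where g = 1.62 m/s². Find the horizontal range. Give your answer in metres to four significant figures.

vₓ = 80.90 sin 39.4° = 51.35 m/s; v_y0 = 80.90 cos 39.4° = 62.51 m/s.
Time aloft: T = 2 v_y0 / g = 2 × 62.51 / 1.62 = 77.18 s.
Range: R = vₓ T = 51.35 × 77.18 = 3963 m.

3963 m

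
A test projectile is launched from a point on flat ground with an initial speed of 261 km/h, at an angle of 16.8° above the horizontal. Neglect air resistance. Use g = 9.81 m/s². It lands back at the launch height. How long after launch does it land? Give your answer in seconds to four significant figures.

Convert: 261 km/h = 261/3.6 = 72.50 m/s.
vₓ = 72.50 cos 16.8° = 69.41 m/s; v_y0 = 72.50 sin 16.8° = 20.95 m/s.
Time of flight on level ground: T = 2 v_y0 / g = 2 × 20.95 / 9.81 = 4.272 s.

4.272 s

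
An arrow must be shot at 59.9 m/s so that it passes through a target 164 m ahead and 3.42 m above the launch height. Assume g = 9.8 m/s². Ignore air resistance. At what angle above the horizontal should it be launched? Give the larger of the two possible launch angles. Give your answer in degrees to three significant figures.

76.6°

Trajectory: y = x tanθ − g x² (1 + tan²θ)/(2v₀²). With x = 164, y = 3.42, v₀ = 59.9, g = 9.80:
36.73 tan²θ − 164 tanθ + (40.15) = 0.
tanθ = [164 ± √(164² − 4 × 36.73 × (40.15))] / (2 × 36.73) = (164 ± 144.9) / 73.46, giving tanθ = 0.2600 or 4.205.
θ = 14.57° or 76.62°; the larger is 76.62°.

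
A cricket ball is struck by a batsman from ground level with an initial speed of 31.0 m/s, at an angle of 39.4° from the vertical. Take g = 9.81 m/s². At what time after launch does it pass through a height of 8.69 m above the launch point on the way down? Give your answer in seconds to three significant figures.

4.49 s

Horizontal component vₓ = 31.00 sin 39.4° = 19.68 m/s; vertical v_y0 = 31.00 cos 39.4° = 23.95 m/s.
Require v_y0 t − ½ g t² = 8.69, i.e. 4.905 t² − 23.95 t + 8.69 = 0.
t = [23.95 ± √(23.95² − 2·9.81·8.69)] / 9.81 = (23.95 ± 20.08) / 9.81, so t = 0.3947 s or t = 4.489 s.
The descending-branch root is 4.489 s.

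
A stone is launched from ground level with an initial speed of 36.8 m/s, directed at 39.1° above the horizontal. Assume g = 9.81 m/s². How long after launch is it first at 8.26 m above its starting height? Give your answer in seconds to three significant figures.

0.388 s

Horizontal component vₓ = 36.80 cos 39.1° = 28.56 m/s; vertical v_y0 = 36.80 sin 39.1° = 23.21 m/s.
Height y(t) = 23.21 t − 4.905 t² = 8.26 gives 4.905 t² − 23.21 t + 8.26 = 0.
Quadratic formula: t = (23.21 ± √376.59) / 9.81 = (23.21 ± 19.41) / 9.81 → t = 0.3877 s or 4.344 s.
The first (ascending) time is 0.3877 s.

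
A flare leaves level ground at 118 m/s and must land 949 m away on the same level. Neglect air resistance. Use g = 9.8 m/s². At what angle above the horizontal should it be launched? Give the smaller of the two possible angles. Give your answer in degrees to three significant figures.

R = v₀² sin 2θ / g gives sin 2θ = gR/v₀² = 9.80·949/118² = 0.6679.
2θ = 41.91° or 180° − 41.91° = 138.1°, so θ = 20.95° or 69.05°.
The smaller angle is 20.95°.

21.0°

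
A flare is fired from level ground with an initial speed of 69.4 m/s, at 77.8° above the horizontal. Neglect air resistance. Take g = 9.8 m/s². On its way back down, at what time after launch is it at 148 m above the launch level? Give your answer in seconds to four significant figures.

11.13 s

vₓ = 69.40 cos 77.8° = 14.67 m/s; v_y0 = 69.40 sin 77.8° = 67.83 m/s.
Height y(t) = 67.83 t − 4.900 t² = 148 gives 4.900 t² − 67.83 t + 148 = 0.
Quadratic formula: t = (67.83 ± √1700.5) / 9.80 = (67.83 ± 41.24) / 9.80 → t = 2.714 s or 11.13 s.
The descending-branch root is 11.13 s.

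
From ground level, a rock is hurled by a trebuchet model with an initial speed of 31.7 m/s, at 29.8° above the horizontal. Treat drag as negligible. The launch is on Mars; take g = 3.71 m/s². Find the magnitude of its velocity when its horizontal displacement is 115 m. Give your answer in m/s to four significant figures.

Resolve: vₓ = 31.70 cos 29.8° = 27.51 m/s and v_y0 = 31.70 sin 29.8° = 15.75 m/s.
Time to reach x = 115 m: t = x/vₓ = 115/27.51 = 4.181 s.
Vertical velocity there: v_y = v_y0 − g t = 15.75 − 3.71 × 4.181 = 0.2441 m/s.
Speed: √(vₓ² + v_y²) = √(27.51² + 0.2441²) = 27.51 m/s.

27.51 m/s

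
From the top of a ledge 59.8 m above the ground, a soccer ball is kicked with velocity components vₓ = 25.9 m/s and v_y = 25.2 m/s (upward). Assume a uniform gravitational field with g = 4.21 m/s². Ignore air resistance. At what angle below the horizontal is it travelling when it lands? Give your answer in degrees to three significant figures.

With up positive and y = 0 at the ground: y(t) = 59.8 + (25.20) t − 2.105 t². Setting y = 0 and taking the positive root: t = [25.20 + √(25.20² + 2·4.21·59.8)] / 4.21 = (25.20 + 33.74) / 4.21 = 14.00 s.
At impact: v_y = v_y0 − g t = −33.74 m/s; vₓ = 25.90 m/s.
Angle below horizontal: arctan(|v_y|/vₓ) = arctan(33.74/25.90) = 52.49°.

52.5°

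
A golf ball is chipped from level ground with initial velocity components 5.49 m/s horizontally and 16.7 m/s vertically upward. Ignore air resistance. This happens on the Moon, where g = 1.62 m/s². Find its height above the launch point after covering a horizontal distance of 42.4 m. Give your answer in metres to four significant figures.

80.66 m

x = vₓ t ⇒ t = 42.4/5.490 = 7.723 s.
Height: y = v_y0 t − ½ g t² = 16.70 × 7.723 − 0.8100 × 7.723² = 129.0 − 48.31 = 80.66 m.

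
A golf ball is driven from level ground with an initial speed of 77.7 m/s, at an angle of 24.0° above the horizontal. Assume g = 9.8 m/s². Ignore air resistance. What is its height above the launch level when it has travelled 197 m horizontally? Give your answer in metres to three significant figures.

vₓ = 77.70 cos 24.0° = 70.98 m/s; v_y0 = 77.70 sin 24.0° = 31.60 m/s.
x = vₓ t ⇒ t = 197/70.98 = 2.775 s.
Height: y = v_y0 t − ½ g t² = 31.60 × 2.775 − 4.900 × 2.775² = 87.71 − 37.74 = 49.97 m.

50.0 m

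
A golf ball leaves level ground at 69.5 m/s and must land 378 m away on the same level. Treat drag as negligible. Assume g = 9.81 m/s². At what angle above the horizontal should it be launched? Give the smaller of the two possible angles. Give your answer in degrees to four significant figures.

Level-ground range R = v₀² sin(2θ)/g ⇒ sin(2θ) = gR/v₀² = 9.81 × 378 / 69.5² = 0.7677.
2θ = 50.15° or 180° − 50.15° = 129.9°, so θ = 25.07° or 64.93°.
The smaller angle is 25.07°.

25.07°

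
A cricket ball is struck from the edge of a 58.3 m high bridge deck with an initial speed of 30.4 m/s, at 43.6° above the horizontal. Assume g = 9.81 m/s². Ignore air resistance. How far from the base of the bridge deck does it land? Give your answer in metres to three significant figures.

vₓ = 30.40 cos 43.6° = 22.01 m/s; v_y0 = 30.40 sin 43.6° = 20.96 m/s.
Vertical motion (up positive, ground at y = 0): 4.905 t² − (20.96) t − 58.3 = 0, so t = (20.96 + √(20.96² + 2·9.81·58.3)) / 9.81 = (20.96 + 39.79) / 9.81 = 6.193 s.
Horizontal distance: R = vₓ t = 22.01 × 6.193 = 136.3 m.

136 m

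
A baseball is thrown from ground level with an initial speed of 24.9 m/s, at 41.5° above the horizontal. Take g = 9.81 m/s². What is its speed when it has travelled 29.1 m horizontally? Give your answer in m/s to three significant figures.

18.7 m/s

Resolve: vₓ = 24.90 cos 41.5° = 18.65 m/s and v_y0 = 24.90 sin 41.5° = 16.50 m/s.
x = vₓ t ⇒ t = 29.1/18.65 = 1.560 s.
Vertical velocity there: v_y = v_y0 − g t = 16.50 − 9.81 × 1.560 = 1.192 m/s.
Speed: √(vₓ² + v_y²) = √(18.65² + 1.192²) = 18.69 m/s.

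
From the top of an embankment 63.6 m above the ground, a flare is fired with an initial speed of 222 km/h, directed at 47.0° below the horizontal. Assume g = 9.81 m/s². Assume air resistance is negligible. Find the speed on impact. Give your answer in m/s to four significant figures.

Convert: 222 km/h = 222/3.6 = 61.67 m/s.
Components: vₓ = 61.67 cos 47.0° = 42.06 m/s, v_y0 = −45.10 m/s (downward).
Vertical motion (up positive, ground at y = 0): 4.905 t² − (−45.10) t − 63.6 = 0, so t = (−45.10 + √(45.10² + 2·9.81·63.6)) / 9.81 = (−45.10 + 57.29) / 9.81 = 1.242 s.
Vertical velocity at impact: v_y = v_y0 − g t = −45.10 − 9.81 × 1.242 = −57.29 m/s.
Speed: |v| = √(vₓ² + v_y²) = √(42.06² + 57.29²) = 71.07 m/s.

71.07 m/s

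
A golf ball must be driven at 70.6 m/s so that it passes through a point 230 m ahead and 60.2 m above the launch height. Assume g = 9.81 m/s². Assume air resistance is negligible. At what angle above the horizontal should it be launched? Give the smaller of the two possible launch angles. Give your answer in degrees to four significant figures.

29.19°

Trajectory: y = x tanθ − g x² (1 + tan²θ)/(2v₀²). With x = 230, y = 60.2, v₀ = 70.6, g = 9.81:
52.06 tan²θ − 230 tanθ + (112.3) = 0.
tanθ = [230 ± √(230² − 4 × 52.06 × (112.3))] / (2 × 52.06) = (230 ± 171.8) / 104.1, giving tanθ = 0.5587 or 3.859.
θ = 29.19° or 75.47°; the smaller is 29.19°.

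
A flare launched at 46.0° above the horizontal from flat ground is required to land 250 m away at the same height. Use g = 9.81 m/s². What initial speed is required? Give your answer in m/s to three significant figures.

49.5 m/s

From R = (v₀² / g) sin 2θ: v₀ = √(gR / sin 2θ).
v₀ = √(9.81 × 250 / sin 92.00°) = √(2452 / 0.9994) = √2454.0 = 49.54 m/s.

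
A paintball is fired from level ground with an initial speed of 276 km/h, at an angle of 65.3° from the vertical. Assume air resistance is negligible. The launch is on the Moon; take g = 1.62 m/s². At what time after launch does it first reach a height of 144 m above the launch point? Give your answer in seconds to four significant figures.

Convert: 276 km/h = 276/3.6 = 76.67 m/s.
Components: vₓ = 76.67 sin 65.3° = 69.65 m/s, v_y0 = 76.67 cos 65.3° = 32.04 m/s.
Set y = v_y0 t − ½ g t² = 144: 0.8100 t² − 32.04 t + 144 = 0.
Quadratic formula: t = (32.04 ± √559.78) / 1.62 = (32.04 ± 23.66) / 1.62 → t = 5.171 s or 34.38 s.
The first (ascending) time is 5.171 s.

5.171 s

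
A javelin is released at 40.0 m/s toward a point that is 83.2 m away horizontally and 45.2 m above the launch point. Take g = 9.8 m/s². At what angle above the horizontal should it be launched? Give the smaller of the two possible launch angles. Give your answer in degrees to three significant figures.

48.1°

Trajectory: y = x tanθ − g x² (1 + tan²θ)/(2v₀²). With x = 83.2, y = 45.2, v₀ = 40.0, g = 9.80:
21.20 tan²θ − 83.2 tanθ + (66.40) = 0.
tanθ = [83.2 ± √(83.2² − 4 × 21.20 × (66.40))] / (2 × 21.20) = (83.2 ± 35.94) / 42.40, giving tanθ = 1.115 or 2.810.
θ = 48.10° or 70.41°; the smaller is 48.10°.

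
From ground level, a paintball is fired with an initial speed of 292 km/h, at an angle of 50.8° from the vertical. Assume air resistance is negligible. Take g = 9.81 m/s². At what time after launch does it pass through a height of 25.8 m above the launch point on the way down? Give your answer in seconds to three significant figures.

Convert: 292 km/h = 292/3.6 = 81.11 m/s.
vₓ = 81.11 sin 50.8° = 62.86 m/s; v_y0 = 81.11 cos 50.8° = 51.26 m/s.
Height y(t) = 51.26 t − 4.905 t² = 25.8 gives 4.905 t² − 51.26 t + 25.8 = 0.
Quadratic formula: t = (51.26 ± √2121.9) / 9.81 = (51.26 ± 46.06) / 9.81 → t = 0.5302 s or 9.921 s.
The descending-branch root is 9.921 s.

9.92 s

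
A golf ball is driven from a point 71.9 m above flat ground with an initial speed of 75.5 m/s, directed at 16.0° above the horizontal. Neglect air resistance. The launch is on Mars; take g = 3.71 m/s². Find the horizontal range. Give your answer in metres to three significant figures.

Components: vₓ = 75.50 cos 16.0° = 72.58 m/s, v_y0 = 75.50 sin 16.0° = 20.81 m/s.
Vertical motion (up positive, ground at y = 0): 1.855 t² − (20.81) t − 71.9 = 0, so t = (20.81 + √(20.81² + 2·3.71·71.9)) / 3.71 = (20.81 + 31.09) / 3.71 = 13.99 s.
Horizontal distance: R = vₓ t = 72.58 × 13.99 = 1015 m.

1020 m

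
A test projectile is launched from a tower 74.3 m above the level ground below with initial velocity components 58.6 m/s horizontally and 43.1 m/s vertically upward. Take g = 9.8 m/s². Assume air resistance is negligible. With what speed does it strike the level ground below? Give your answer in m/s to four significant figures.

82.15 m/s

With up positive and y = 0 at the ground: y(t) = 74.3 + (43.10) t − 4.900 t². Setting y = 0 and taking the positive root: t = [43.10 + √(43.10² + 2·9.80·74.3)] / 9.80 = (43.10 + 57.57) / 9.80 = 10.27 s.
Vertical velocity at impact: v_y = v_y0 − g t = 43.10 − 9.80 × 10.27 = −57.57 m/s.
Speed: |v| = √(vₓ² + v_y²) = √(58.60² + 57.57²) = 82.15 m/s.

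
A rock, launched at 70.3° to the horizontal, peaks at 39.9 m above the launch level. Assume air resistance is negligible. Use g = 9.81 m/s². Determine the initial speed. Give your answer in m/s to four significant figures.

At the peak v_y = 0, so v_y0 = √(2gH) = √(2 × 9.81 × 39.9) = 27.98 m/s.
v_y0 = v₀ sin θ ⇒ v₀ = 27.98 / sin 70.3° = 29.72 m/s.

29.72 m/s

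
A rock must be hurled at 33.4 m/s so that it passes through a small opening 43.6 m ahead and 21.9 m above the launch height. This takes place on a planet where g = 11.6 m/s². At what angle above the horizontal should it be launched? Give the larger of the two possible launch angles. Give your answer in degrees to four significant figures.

Trajectory: y = x tanθ − g x² (1 + tan²θ)/(2v₀²). With x = 43.6, y = 21.9, v₀ = 33.4, g = 11.6:
9.883 tan²θ − 43.6 tanθ + (31.78) = 0.
tanθ = [43.6 ± √(43.6² − 4 × 9.883 × (31.78))] / (2 × 9.883) = (43.6 ± 25.39) / 19.77, giving tanθ = 0.9214 or 3.490.
θ = 42.66° or 74.01°; the larger is 74.01°.

74.01°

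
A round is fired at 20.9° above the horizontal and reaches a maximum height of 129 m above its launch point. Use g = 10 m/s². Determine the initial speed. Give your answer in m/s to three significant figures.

At the peak v_y = 0, so v_y0 = √(2gH) = √(2 × 10.0 × 129) = 50.79 m/s.
v_y0 = v₀ sin θ ⇒ v₀ = 50.79 / sin 20.9° = 142.4 m/s.

142 m/s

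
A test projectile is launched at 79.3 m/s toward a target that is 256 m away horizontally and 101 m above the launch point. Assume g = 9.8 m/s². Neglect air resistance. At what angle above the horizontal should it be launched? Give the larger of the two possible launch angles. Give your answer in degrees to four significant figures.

Trajectory: y = x tanθ − g x² (1 + tan²θ)/(2v₀²). With x = 256, y = 101, v₀ = 79.3, g = 9.80:
51.07 tan²θ − 256 tanθ + (152.1) = 0.
tanθ = [256 ± √(256² − 4 × 51.07 × (152.1))] / (2 × 51.07) = (256 ± 185.7) / 102.1, giving tanθ = 0.6886 or 4.325.
θ = 34.55° or 76.98°; the larger is 76.98°.

76.98°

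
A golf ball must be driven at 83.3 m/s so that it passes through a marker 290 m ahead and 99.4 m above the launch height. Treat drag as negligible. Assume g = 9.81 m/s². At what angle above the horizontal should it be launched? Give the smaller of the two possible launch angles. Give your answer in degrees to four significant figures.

32.16°

Trajectory: y = x tanθ − g x² (1 + tan²θ)/(2v₀²). With x = 290, y = 99.4, v₀ = 83.3, g = 9.81:
59.45 tan²θ − 290 tanθ + (158.8) = 0.
tanθ = [290 ± √(290² − 4 × 59.45 × (158.8))] / (2 × 59.45) = (290 ± 215.2) / 118.9, giving tanθ = 0.6288 or 4.249.
θ = 32.16° or 76.76°; the smaller is 32.16°.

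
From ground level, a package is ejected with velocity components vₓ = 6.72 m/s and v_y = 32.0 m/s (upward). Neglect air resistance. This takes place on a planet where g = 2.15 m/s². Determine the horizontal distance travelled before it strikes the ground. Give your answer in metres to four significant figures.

Time aloft: T = 2 v_y0 / g = 2 × 32.00 / 2.15 = 29.77 s.
Horizontal distance R = vₓ T = 6.720 × 29.77 = 200.0 m.

200.0 m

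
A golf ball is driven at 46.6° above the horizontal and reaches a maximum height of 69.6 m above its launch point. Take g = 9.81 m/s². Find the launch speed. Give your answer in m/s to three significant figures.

50.9 m/s

At the peak v_y = 0, so v_y0 = √(2gH) = √(2 × 9.81 × 69.6) = 36.95 m/s.
v_y0 = v₀ sin θ ⇒ v₀ = 36.95 / sin 46.6° = 50.86 m/s.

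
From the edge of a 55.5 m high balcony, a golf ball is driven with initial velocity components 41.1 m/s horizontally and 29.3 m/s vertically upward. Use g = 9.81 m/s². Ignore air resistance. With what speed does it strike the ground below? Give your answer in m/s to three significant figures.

Vertical motion (up positive, ground at y = 0): 4.905 t² − (29.30) t − 55.5 = 0, so t = (29.30 + √(29.30² + 2·9.81·55.5)) / 9.81 = (29.30 + 44.13) / 9.81 = 7.485 s.
Vertical velocity at impact: v_y = v_y0 − g t = 29.30 − 9.81 × 7.485 = −44.13 m/s.
Speed: |v| = √(vₓ² + v_y²) = √(41.10² + 44.13²) = 60.30 m/s.

60.3 m/s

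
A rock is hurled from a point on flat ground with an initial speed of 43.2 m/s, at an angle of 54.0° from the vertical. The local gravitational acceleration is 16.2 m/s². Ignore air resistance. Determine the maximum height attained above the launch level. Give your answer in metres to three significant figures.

19.9 m

Components: vₓ = 43.20 sin 54.0° = 34.95 m/s, v_y0 = 43.20 cos 54.0° = 25.39 m/s.
Maximum height: H = v_y0² / (2g) = 25.39² / (2 × 16.2) = 19.90 m.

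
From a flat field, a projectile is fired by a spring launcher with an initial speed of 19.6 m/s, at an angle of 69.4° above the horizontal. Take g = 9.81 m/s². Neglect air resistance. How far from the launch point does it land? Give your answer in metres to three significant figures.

vₓ = 19.60 cos 69.4° = 6.896 m/s; v_y0 = 19.60 sin 69.4° = 18.35 m/s.
Flight time T = 2 v_y0 / g = 3.740 s.
Range: R = vₓ T = 6.896 × 3.740 = 25.79 m.

25.8 m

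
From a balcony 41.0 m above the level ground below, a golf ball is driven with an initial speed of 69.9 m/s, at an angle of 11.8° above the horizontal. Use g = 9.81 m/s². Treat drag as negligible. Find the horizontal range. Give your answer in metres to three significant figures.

Resolve: vₓ = 69.90 cos 11.8° = 68.42 m/s and v_y0 = 69.90 sin 11.8° = 14.29 m/s.
Vertical motion (up positive, ground at y = 0): 4.905 t² − (14.29) t − 41.0 = 0, so t = (14.29 + √(14.29² + 2·9.81·41.0)) / 9.81 = (14.29 + 31.76) / 9.81 = 4.695 s.
Horizontal distance: R = vₓ t = 68.42 × 4.695 = 321.2 m.

321 m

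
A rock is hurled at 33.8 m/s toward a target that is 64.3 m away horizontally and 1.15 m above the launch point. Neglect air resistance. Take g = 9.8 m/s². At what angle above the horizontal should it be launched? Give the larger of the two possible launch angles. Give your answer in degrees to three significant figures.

73.2°

Trajectory: y = x tanθ − g x² (1 + tan²θ)/(2v₀²). With x = 64.3, y = 1.15, v₀ = 33.8, g = 9.80:
17.73 tan²θ − 64.3 tanθ + (18.88) = 0.
tanθ = [64.3 ± √(64.3² − 4 × 17.73 × (18.88))] / (2 × 17.73) = (64.3 ± 52.87) / 35.47, giving tanθ = 0.3223 or 3.304.
θ = 17.87° or 73.16°; the larger is 73.16°.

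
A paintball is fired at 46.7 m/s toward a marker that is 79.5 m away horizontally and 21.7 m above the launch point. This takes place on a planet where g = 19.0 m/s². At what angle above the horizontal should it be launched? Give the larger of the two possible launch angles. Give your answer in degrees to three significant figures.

63.3°

Trajectory: y = x tanθ − g x² (1 + tan²θ)/(2v₀²). With x = 79.5, y = 21.7, v₀ = 46.7, g = 19.0:
27.53 tan²θ − 79.5 tanθ + (49.23) = 0.
tanθ = [79.5 ± √(79.5² − 4 × 27.53 × (49.23))] / (2 × 27.53) = (79.5 ± 29.98) / 55.06, giving tanθ = 0.8994 or 1.988.
θ = 41.97° or 63.30°; the larger is 63.30°.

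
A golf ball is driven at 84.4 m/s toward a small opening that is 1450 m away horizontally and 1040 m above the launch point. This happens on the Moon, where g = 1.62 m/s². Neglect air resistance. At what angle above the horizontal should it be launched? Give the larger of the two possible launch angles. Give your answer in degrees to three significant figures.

78.7°

Trajectory: y = x tanθ − g x² (1 + tan²θ)/(2v₀²). With x = 1450, y = 1040, v₀ = 84.4, g = 1.62:
239.1 tan²θ − 1450 tanθ + (1279) = 0.
tanθ = [1450 ± √(1450² − 4 × 239.1 × (1279))] / (2 × 239.1) = (1450 ± 937.7) / 478.2, giving tanθ = 1.071 or 4.994.
θ = 46.97° or 78.68°; the larger is 78.68°.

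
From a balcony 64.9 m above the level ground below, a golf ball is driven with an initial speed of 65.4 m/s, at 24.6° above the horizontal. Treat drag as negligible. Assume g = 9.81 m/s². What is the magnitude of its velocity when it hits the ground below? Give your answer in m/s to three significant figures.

Resolve: vₓ = 65.40 cos 24.6° = 59.46 m/s and v_y0 = 65.40 sin 24.6° = 27.22 m/s.
The projectile lands when y = 64.9 + (27.22) t − ½·9.81·t² = 0. Positive root: t = (27.22 + √(27.22² + 2·9.81·64.9)) / 9.81 = (27.22 + 44.88) / 9.81 = 7.350 s.
Vertical velocity at impact: v_y = v_y0 − g t = 27.22 − 9.81 × 7.350 = −44.88 m/s.
Speed: |v| = √(vₓ² + v_y²) = √(59.46² + 44.88²) = 74.50 m/s.

74.5 m/s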